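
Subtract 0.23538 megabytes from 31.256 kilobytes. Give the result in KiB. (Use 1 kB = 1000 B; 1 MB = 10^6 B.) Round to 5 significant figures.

-199.34 KiB

31.256 kB = 30.5234 KiB and 0.23538 MB = 229.863 KiB.
30.5234 − 229.863 ≈ -199.34 KiB.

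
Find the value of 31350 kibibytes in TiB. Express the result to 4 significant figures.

2.920e-5 tebibytes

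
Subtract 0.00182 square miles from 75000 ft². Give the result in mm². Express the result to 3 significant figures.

75000 ft² = 6.96773 × 10^9 mm² and 0.00182 mi² = 4.71378 × 10^9 mm².
6.96773 × 10^9 − 4.71378 × 10^9 ≈ 2.25 × 10^9 mm².

2.25 × 10^9 mm²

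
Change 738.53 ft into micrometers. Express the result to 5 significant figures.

1 foot = 304800 micrometers.
738.53 × 304800 ≈ 2.2510e+8 μm.

2.2510e+8 micrometers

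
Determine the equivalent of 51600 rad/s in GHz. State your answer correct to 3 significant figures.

8.21e-6 GHz

1 rad/s = 1.59155e-10 gigahertz.
Thus 51600 × 1.59155e-10 ≈ 8.21e-6 GHz.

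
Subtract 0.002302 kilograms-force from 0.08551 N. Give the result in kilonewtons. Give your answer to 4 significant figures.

6.294 × 10^-5 kN

0.08551 N = 8.55100 × 10^-5 kN and 0.002302 kgf = 2.25749 × 10^-5 kN.
8.55100 × 10^-5 − 2.25749 × 10^-5 ≈ 6.294 × 10^-5 kN.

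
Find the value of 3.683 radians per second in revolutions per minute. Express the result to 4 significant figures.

1 radian per second = 9.54930 rpm.
Thus 3.683 × 9.54930 ≈ 35.17 rpm.

35.17 revolutions per minute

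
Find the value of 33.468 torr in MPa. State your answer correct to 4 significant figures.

0.004462 MPa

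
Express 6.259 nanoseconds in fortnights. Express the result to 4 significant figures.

5.174 × 10^-15 fortnights

1 nanosecond = 8.26720 × 10^-16 fortnight.
So 6.259 × 8.26720 × 10^-16 ≈ 5.174 × 10^-15 fortnight.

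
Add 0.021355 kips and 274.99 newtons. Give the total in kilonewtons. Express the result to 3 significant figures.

0.370 kN

0.021355 kip = 0.0949918 kN and 274.99 N = 0.274990 kN.
0.0949918 + 0.274990 ≈ 0.370 kN.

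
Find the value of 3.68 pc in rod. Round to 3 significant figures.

1 parsec = 6.13552 × 10^15 rods.
Then 3.68 × 6.13552 × 10^15 ≈ 2.26 × 10^16 rod.

2.26 × 10^16 rod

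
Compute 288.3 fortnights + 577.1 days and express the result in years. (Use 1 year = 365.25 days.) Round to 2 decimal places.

12.63 yr

288.3 fortnight = 11.0505 yr and 577.1 d = 1.58001 yr.
11.0505 + 1.58001 ≈ 12.63 yr.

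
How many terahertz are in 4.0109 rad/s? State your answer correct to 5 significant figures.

1 radian per second = 1.59155 × 10^-13 THz.
Thus 4.0109 × 1.59155 × 10^-13 ≈ 6.3835 × 10^-13 THz.

6.3835 × 10^-13 terahertz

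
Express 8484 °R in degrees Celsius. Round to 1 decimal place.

4440.2 degrees Celsius

°R = (°C + 273.15) × 9/5.
Applying the formula gives 4440.2 °C.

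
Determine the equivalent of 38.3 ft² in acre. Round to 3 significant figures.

0.000879 acre

1 square foot = 2.29568 × 10^-5 acres.
So 38.3 × 2.29568 × 10^-5 ≈ 0.000879 acre.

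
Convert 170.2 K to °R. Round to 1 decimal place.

°R = K × 9/5.
Applying the formula gives 306.4 °R.

306.4 degrees Rankine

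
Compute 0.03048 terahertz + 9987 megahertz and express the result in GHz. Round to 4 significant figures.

0.03048 THz = 30.4800 GHz and 9987 MHz = 9.98700 GHz.
30.4800 + 9.98700 ≈ 40.47 GHz.

40.47 GHz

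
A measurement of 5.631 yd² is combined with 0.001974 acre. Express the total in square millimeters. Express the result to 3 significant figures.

1.27e+7 mm²

5.631 yd² = 4.70823e+6 mm² and 0.001974 acre = 7.98849e+6 mm².
4.70823e+6 + 7.98849e+6 ≈ 1.27e+7 mm².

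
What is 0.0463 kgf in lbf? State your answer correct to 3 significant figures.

0.102 pounds-force

1 kgf = 2.20462 pounds-force.
So 0.0463 × 2.20462 ≈ 0.102 lbf.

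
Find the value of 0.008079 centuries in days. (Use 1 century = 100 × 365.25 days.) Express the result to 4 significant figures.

1 century = 36525.0 d.
0.008079 × 36525.0 ≈ 295.1 d.

295.1 d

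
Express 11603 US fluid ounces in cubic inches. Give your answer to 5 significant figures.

20940 cubic inches

1 US fluid ounce = 1.80469 in³.
11603 × 1.80469 ≈ 20940 in³.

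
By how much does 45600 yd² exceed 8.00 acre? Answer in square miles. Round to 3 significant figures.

0.00222 square miles

45600 yd² = 0.0147211 mi² and 8.00 acre = 0.0125000 mi².
0.0147211 − 0.0125000 ≈ 0.00222 mi².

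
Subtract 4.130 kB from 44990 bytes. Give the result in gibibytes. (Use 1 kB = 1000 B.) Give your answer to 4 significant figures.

44990 B = 4.19002e-5 GiB and 4.130 kB = 3.84636e-6 GiB.
4.19002e-5 − 3.84636e-6 ≈ 3.805e-5 GiB.

3.805e-5 GiB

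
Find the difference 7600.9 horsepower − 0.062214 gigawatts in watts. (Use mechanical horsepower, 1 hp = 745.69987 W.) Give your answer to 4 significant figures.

-5.655 × 10^7 W

7600.9 hp = 5.66799 × 10^6 W and 0.062214 GW = 6.22140 × 10^7 W.
5.66799 × 10^6 − 6.22140 × 10^7 ≈ -5.655 × 10^7 W.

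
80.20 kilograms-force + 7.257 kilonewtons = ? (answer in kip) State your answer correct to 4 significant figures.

80.20 kgf = 0.176811 kip and 7.257 kN = 1.63144 kip.
0.176811 + 1.63144 ≈ 1.808 kip.

1.808 kip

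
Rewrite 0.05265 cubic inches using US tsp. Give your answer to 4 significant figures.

0.1750 US teaspoons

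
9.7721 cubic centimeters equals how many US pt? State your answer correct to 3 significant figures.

0.0207 US pt

1 cm³ = 0.00211338 US pints.
Then 9.7721 × 0.00211338 ≈ 0.0207 US pt.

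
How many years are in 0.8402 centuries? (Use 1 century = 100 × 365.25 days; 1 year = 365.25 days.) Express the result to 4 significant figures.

1 century = 100.000 years.
0.8402 × 100.000 ≈ 84.02 yr.

84.02 years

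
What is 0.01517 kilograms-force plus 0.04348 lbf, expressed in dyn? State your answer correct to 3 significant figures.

34200 dynes

0.01517 kgf = 14876.7 dyn and 0.04348 lbf = 19340.9 dyn.
14876.7 + 19340.9 ≈ 34200 dyn.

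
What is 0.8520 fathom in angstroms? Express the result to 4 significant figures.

1 fathom = 1.82880e+10 angstroms.
So 0.8520 × 1.82880e+10 ≈ 1.558e+10 Å.

1.558e+10 Å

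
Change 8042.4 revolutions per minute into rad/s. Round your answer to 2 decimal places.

842.20 radians per second

1 revolution per minute = 0.104720 rad/s.
Then 8042.4 × 0.104720 ≈ 842.20 rad/s.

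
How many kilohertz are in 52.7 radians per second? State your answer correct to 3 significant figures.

0.00839 kilohertz

1 rad/s = 0.000159155 kHz.
Then 52.7 × 0.000159155 ≈ 0.00839 kHz.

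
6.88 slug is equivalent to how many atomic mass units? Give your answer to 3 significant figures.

1 slug = 8.78865 × 10^27 u.
Then 6.88 × 8.78865 × 10^27 ≈ 6.05 × 10^28 u.

6.05 × 10^28 u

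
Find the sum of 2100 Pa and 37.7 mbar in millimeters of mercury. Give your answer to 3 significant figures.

2100 Pa = 15.7513 mmHg and 37.7 mbar = 28.2773 mmHg.
15.7513 + 28.2773 ≈ 44.0 mmHg.

44.0 millimeters of mercury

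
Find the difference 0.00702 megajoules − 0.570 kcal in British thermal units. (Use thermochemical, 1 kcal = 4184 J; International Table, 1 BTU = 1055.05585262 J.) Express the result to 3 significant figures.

0.00702 MJ = 6.65368 BTU and 0.570 kcal = 2.26043 BTU.
6.65368 − 2.26043 ≈ 4.39 BTU.

4.39 BTU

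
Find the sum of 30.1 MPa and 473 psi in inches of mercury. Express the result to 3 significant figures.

9850 inches of mercury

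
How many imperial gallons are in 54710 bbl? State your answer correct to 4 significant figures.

1.913e+6 imp gal

1 oil barrel = 34.9723 imperial gallons.
Thus 54710 × 34.9723 ≈ 1.913e+6 imp gal.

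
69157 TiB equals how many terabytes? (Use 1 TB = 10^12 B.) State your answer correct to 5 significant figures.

76039 TB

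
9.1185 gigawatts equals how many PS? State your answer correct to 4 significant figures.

1.240 × 10^7 PS

1 gigawatt = 1.35962 × 10^6 metric horsepower.
Thus 9.1185 × 1.35962 × 10^6 ≈ 1.240 × 10^7 PS.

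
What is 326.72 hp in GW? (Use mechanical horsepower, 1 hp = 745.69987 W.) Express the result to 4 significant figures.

0.0002436 gigawatts

1 hp = 7.45700 × 10^-7 GW.
So 326.72 × 7.45700 × 10^-7 ≈ 0.0002436 GW.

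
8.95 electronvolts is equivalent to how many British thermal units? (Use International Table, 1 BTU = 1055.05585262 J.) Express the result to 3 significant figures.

1.36 × 10^-21 British thermal units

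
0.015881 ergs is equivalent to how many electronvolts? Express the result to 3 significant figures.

9.91 × 10^9 eV

1 erg = 6.24151 × 10^11 eV.
So 0.015881 × 6.24151 × 10^11 ≈ 9.91 × 10^9 eV.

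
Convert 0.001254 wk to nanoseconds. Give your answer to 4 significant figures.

7.584 × 10^11 ns

1 week = 6.04800 × 10^14 ns.
So 0.001254 × 6.04800 × 10^14 ≈ 7.584 × 10^11 ns.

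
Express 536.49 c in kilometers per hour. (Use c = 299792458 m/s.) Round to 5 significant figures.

5.7901e+11 km/h

1 c = 1.07925e+9 km/h.
So 536.49 × 1.07925e+9 ≈ 5.7901e+11 km/h.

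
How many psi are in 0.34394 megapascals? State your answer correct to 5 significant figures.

1 megapascal = 145.038 psi.
Then 0.34394 × 145.038 ≈ 49.884 psi.

49.884 psi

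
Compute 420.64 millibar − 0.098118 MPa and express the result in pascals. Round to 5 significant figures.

420.64 mbar = 42064.0 Pa and 0.098118 MPa = 98118.0 Pa.
42064.0 − 98118.0 ≈ -56054 Pa.

-56054 Pa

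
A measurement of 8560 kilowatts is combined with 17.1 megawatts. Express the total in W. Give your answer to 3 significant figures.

2.57 × 10^7 watts

8560 kW = 8.56000 × 10^6 W and 17.1 MW = 1.71000 × 10^7 W.
8.56000 × 10^6 + 1.71000 × 10^7 ≈ 2.57 × 10^7 W.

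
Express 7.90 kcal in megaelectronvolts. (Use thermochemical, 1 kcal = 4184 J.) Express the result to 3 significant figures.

1 kcal = 2.61145e+16 MeV.
Thus 7.90 × 2.61145e+16 ≈ 2.06e+17 MeV.

2.06e+17 MeV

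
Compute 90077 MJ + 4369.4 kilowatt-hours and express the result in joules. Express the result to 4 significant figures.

90077 MJ = 9.00770e+10 J and 4369.4 kWh = 1.57298e+10 J.
9.00770e+10 + 1.57298e+10 ≈ 1.058e+11 J.

1.058e+11 J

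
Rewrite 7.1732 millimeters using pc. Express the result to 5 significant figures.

2.3247 × 10^-19 pc

1 mm = 3.24078 × 10^-20 pc.
So 7.1732 × 3.24078 × 10^-20 ≈ 2.3247 × 10^-19 pc.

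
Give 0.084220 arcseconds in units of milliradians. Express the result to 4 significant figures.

0.0004083 milliradians

1 arcsecond = 0.00484814 mrad.
Thus 0.084220 × 0.00484814 ≈ 0.0004083 mrad.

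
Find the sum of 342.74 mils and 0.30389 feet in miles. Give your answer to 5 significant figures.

6.2964 × 10^-5 miles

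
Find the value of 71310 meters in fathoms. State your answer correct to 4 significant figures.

38990 fathoms

1 m = 0.546807 fathoms.
So 71310 × 0.546807 ≈ 38990 fathom.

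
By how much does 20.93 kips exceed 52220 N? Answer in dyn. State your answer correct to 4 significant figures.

20.93 kip = 9.31013e+9 dyn and 52220 N = 5.22200e+9 dyn.
9.31013e+9 − 5.22200e+9 ≈ 4.088e+9 dyn.

4.088e+9 dyn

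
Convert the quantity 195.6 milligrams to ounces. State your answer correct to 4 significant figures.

0.006900 ounces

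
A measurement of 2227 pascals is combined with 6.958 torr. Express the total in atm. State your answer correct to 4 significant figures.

2227 Pa = 0.0219788 atm and 6.958 torr = 0.00915526 atm.
0.0219788 + 0.00915526 ≈ 0.03113 atm.

0.03113 atm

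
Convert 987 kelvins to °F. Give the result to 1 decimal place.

1316.9 °F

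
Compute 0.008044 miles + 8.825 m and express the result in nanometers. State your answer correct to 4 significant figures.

2.177 × 10^10 nanometers

0.008044 mi = 1.29456 × 10^10 nm and 8.825 m = 8.82500 × 10^9 nm.
1.29456 × 10^10 + 8.82500 × 10^9 ≈ 2.177 × 10^10 nm.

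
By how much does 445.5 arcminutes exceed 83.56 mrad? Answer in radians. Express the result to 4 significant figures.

445.5 arcmin = 0.129591 rad and 83.56 mrad = 0.0835600 rad.
0.129591 − 0.0835600 ≈ 0.04603 rad.

0.04603 rad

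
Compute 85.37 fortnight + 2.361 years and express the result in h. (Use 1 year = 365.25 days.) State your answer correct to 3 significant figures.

49400 h

85.37 fortnight = 28684.3 h and 2.361 yr = 20696.5 h.
28684.3 + 20696.5 ≈ 49400 h.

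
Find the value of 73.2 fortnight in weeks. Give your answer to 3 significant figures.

1 fortnight = 2.00000 weeks.
So 73.2 × 2.00000 ≈ 146 wk.

146 wk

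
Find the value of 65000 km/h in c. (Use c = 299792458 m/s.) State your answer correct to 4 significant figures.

6.023e-5 times the speed of light

1 kilometer per hour = 9.26567e-10 c.
Then 65000 × 9.26567e-10 ≈ 6.023e-5 c.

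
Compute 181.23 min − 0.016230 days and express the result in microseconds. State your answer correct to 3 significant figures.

9.47 × 10^9 μs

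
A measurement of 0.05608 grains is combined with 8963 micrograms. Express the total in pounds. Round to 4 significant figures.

2.777e-5 pounds

0.05608 gr = 8.01143e-6 lb and 8963 μg = 1.97600e-5 lb.
8.01143e-6 + 1.97600e-5 ≈ 2.777e-5 lb.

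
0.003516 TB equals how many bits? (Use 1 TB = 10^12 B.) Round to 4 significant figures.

1 terabyte = 8.00000 × 10^12 bits.
So 0.003516 × 8.00000 × 10^12 ≈ 2.813 × 10^10 bit.

2.813 × 10^10 bit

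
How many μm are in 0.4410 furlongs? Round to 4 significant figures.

8.872e+7 μm

1 furlong = 2.01168e+8 μm.
Thus 0.4410 × 2.01168e+8 ≈ 8.872e+7 μm.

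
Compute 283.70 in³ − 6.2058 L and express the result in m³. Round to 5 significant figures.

283.70 in³ = 0.00464901 m³ and 6.2058 L = 0.00620580 m³.
0.00464901 − 0.00620580 ≈ -0.0015568 m³.

-0.0015568 m³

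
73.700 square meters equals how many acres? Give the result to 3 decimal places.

0.018 acre

1 square meter = 0.000247105 acre.
So 73.700 × 0.000247105 ≈ 0.018 acre.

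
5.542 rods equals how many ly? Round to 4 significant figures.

1 rod = 5.31587e-16 ly.
Then 5.542 × 5.31587e-16 ≈ 2.946e-15 ly.

2.946e-15 ly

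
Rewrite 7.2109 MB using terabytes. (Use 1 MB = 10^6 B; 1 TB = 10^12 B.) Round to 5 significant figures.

7.2109e-6 TB

1 MB = 1.00000e-6 TB.
Then 7.2109 × 1.00000e-6 ≈ 7.2109e-6 TB.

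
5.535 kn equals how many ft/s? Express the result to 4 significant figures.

1 kn = 1.68781 ft/s.
Then 5.535 × 1.68781 ≈ 9.342 ft/s.

9.342 feet per second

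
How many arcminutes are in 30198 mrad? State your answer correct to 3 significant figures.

1 milliradian = 3.43775 arcminutes.
So 30198 × 3.43775 ≈ 104000 arcmin.

104000 arcminutes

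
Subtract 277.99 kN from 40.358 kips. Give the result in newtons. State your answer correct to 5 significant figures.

-98469 N

40.358 kip = 179521 N and 277.99 kN = 277990 N.
179521 − 277990 ≈ -98469 N.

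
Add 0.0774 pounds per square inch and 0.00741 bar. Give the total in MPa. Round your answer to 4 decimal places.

0.0013 megapascals

0.0774 psi = 0.000533654 MPa and 0.00741 bar = 0.000741000 MPa.
0.000533654 + 0.000741000 ≈ 0.0013 MPa.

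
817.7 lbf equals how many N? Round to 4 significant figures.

1 lbf = 4.44822 newtons.
817.7 × 4.44822 ≈ 3637 N.

3637 newtons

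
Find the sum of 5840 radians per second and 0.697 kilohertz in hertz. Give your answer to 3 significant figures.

1630 Hz

5840 rad/s = 929.465 Hz and 0.697 kHz = 697.000 Hz.
929.465 + 697.000 ≈ 1630 Hz.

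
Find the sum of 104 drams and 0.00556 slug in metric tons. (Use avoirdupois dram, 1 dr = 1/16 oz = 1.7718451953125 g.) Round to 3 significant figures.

0.000265 t

104 dr = 0.000184272 t and 0.00556 slug = 8.11421e-5 t.
0.000184272 + 8.11421e-5 ≈ 0.000265 t.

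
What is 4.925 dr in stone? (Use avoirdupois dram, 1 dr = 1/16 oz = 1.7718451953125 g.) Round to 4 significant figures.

0.001374 stone

1 dram = 0.000279018 st.
Then 4.925 × 0.000279018 ≈ 0.001374 st.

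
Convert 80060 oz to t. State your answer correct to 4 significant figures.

2.270 t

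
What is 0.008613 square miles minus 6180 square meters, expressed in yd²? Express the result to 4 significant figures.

19290 square yards

0.008613 mi² = 26679.6 yd² and 6180 m² = 7391.22 yd².
26679.6 − 7391.22 ≈ 19290 yd².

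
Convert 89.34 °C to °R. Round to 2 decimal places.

°R = (°C + 273.15) × 9/5.
Applying the formula gives 652.48 °R.

652.48 °R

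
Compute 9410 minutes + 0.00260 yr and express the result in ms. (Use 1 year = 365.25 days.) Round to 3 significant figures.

6.47 × 10^8 milliseconds

9410 min = 5.64600 × 10^8 ms and 0.00260 yr = 8.20498 × 10^7 ms.
5.64600 × 10^8 + 8.20498 × 10^7 ≈ 6.47 × 10^8 ms.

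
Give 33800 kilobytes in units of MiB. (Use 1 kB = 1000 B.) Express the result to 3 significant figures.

32.2 MiB

1 kB = 0.000953674 MiB.
So 33800 × 0.000953674 ≈ 32.2 MiB.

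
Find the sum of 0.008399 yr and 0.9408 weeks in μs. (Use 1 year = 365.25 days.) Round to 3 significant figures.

8.34 × 10^11 μs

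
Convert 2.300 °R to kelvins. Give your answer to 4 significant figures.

°R = K × 9/5.
Applying the formula gives 1.278 K.

1.278 kelvins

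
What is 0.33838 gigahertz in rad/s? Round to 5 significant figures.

1 GHz = 6.28319 × 10^9 radians per second.
So 0.33838 × 6.28319 × 10^9 ≈ 2.1261 × 10^9 rad/s.

2.1261 × 10^9 rad/s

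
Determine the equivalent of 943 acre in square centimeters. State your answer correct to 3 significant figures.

3.82 × 10^10 square centimeters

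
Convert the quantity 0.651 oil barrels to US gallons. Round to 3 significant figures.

27.3 US gallons

1 oil barrel = 42.0000 US gal.
So 0.651 × 42.0000 ≈ 27.3 US gal.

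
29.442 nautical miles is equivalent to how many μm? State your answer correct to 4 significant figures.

5.453e+10 micrometers

1 nautical mile = 1.85200e+9 μm.
29.442 × 1.85200e+9 ≈ 5.453e+10 μm.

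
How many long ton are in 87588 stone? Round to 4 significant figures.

547.4 long tons

1 st = 0.00625000 long ton.
Thus 87588 × 0.00625000 ≈ 547.4 long ton.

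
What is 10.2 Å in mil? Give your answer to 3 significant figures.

4.02e-5 mil

1 angstrom = 3.93701e-6 mil.
So 10.2 × 3.93701e-6 ≈ 4.02e-5 mil.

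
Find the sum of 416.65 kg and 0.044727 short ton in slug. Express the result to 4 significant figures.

416.65 kg = 28.5496 slug and 0.044727 short ton = 2.78032 slug.
28.5496 + 2.78032 ≈ 31.33 slug.

31.33 slugs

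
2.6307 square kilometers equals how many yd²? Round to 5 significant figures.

3.1463 × 10^6 square yards

1 square kilometer = 1.19599 × 10^6 yd².
Then 2.6307 × 1.19599 × 10^6 ≈ 3.1463 × 10^6 yd².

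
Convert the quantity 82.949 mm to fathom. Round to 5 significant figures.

1 mm = 0.000546807 fathom.
Thus 82.949 × 0.000546807 ≈ 0.045357 fathom.

0.045357 fathom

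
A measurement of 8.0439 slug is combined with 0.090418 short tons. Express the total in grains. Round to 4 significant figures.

8.0439 slug = 1.81163 × 10^6 gr and 0.090418 short ton = 1.26585 × 10^6 gr.
1.81163 × 10^6 + 1.26585 × 10^6 ≈ 3.077 × 10^6 gr.

3.077 × 10^6 gr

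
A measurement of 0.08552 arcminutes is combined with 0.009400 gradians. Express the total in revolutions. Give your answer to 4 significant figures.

0.08552 arcmin = 3.95926 × 10^-6 rev and 0.009400 grad = 2.35000 × 10^-5 rev.
3.95926 × 10^-6 + 2.35000 × 10^-5 ≈ 2.746 × 10^-5 rev.

2.746 × 10^-5 revolutions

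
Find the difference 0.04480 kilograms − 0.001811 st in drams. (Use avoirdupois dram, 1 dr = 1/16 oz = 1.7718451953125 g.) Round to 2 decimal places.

18.79 drams

0.04480 kg = 25.2844 dr and 0.001811 st = 6.49062 dr.
25.2844 − 6.49062 ≈ 18.79 dr.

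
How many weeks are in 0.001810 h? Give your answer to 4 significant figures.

1.077 × 10^-5 weeks

1 h = 0.00595238 weeks.
Thus 0.001810 × 0.00595238 ≈ 1.077 × 10^-5 wk.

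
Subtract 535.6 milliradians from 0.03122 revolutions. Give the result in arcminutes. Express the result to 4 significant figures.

0.03122 rev = 674.352 arcmin and 535.6 mrad = 1841.26 arcmin.
674.352 − 1841.26 ≈ -1167 arcmin.

-1167 arcmin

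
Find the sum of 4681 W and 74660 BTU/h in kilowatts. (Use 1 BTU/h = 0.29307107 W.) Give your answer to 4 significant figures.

4681 W = 4.68100 kW and 74660 BTU/h = 21.8807 kW.
4.68100 + 21.8807 ≈ 26.56 kW.

26.56 kW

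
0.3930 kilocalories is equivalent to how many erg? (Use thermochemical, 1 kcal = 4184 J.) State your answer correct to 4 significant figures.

1 kcal = 4.18400e+10 erg.
Then 0.3930 × 4.18400e+10 ≈ 1.644e+10 erg.

1.644e+10 erg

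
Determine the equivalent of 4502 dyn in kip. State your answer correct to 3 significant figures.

1 dyn = 2.24809e-9 kips.
So 4502 × 2.24809e-9 ≈ 1.01e-5 kip.

1.01e-5 kip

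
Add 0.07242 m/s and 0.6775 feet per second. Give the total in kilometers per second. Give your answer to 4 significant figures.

0.07242 m/s = 7.24200e-5 km/s and 0.6775 ft/s = 0.000206502 km/s.
7.24200e-5 + 0.000206502 ≈ 0.0002789 km/s.

0.0002789 km/s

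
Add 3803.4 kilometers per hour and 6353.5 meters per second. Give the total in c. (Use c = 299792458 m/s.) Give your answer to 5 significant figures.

2.4717 × 10^-5 times the speed of light

3803.4 km/h = 3.52410 × 10^-6 c and 6353.5 m/s = 2.11930 × 10^-5 c.
3.52410 × 10^-6 + 2.11930 × 10^-5 ≈ 2.4717 × 10^-5 c.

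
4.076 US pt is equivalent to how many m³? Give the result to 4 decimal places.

1 US pint = 0.000473176 cubic meters.
Thus 4.076 × 0.000473176 ≈ 0.0019 m³.

0.0019 m³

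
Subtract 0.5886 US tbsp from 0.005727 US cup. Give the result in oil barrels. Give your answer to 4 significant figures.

-4.622e-5 bbl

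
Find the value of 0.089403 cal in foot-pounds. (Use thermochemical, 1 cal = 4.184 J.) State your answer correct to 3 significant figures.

1 cal = 3.08596 foot-pounds.
Thus 0.089403 × 3.08596 ≈ 0.276 ft·lbf.

0.276 foot-pounds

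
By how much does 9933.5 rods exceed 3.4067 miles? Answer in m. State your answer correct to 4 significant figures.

44480 meters

9933.5 rod = 49957.6 m and 3.4067 mi = 5482.55 m.
49957.6 − 5482.55 ≈ 44480 m.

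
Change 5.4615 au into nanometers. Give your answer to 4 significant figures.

1 astronomical unit = 1.49598 × 10^20 nanometers.
Then 5.4615 × 1.49598 × 10^20 ≈ 8.170 × 10^20 nm.

8.170 × 10^20 nm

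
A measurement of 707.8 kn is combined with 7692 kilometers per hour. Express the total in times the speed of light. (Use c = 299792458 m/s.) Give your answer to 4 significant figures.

8.342 × 10^-6 times the speed of light

707.8 kn = 1.21459 × 10^-6 c and 7692 km/h = 7.12715 × 10^-6 c.
1.21459 × 10^-6 + 7.12715 × 10^-6 ≈ 8.342 × 10^-6 c.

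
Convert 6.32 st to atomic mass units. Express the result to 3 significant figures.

2.42 × 10^28 u

1 st = 3.82424 × 10^27 atomic mass units.
So 6.32 × 3.82424 × 10^27 ≈ 2.42 × 10^28 u.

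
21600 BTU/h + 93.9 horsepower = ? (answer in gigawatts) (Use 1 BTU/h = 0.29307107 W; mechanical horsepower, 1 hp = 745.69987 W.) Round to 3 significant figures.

21600 BTU/h = 6.33034 × 10^-6 GW and 93.9 hp = 7.00212 × 10^-5 GW.
6.33034 × 10^-6 + 7.00212 × 10^-5 ≈ 7.64 × 10^-5 GW.

7.64 × 10^-5 GW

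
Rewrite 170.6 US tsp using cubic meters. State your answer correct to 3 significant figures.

0.000841 cubic meters

1 US teaspoon = 4.92892 × 10^-6 m³.
Thus 170.6 × 4.92892 × 10^-6 ≈ 0.000841 m³.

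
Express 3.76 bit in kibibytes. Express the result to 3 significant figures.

1 bit = 0.000122070 kibibytes.
So 3.76 × 0.000122070 ≈ 0.000459 KiB.

0.000459 kibibytes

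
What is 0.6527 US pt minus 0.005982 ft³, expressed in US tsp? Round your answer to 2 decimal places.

0.6527 US pt = 62.6592 US tsp and 0.005982 ft³ = 34.3668 US tsp.
62.6592 − 34.3668 ≈ 28.29 US tsp.

28.29 US teaspoons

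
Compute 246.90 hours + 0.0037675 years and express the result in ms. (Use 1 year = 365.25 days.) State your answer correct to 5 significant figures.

1.0077 × 10^9 ms

246.90 h = 8.88840 × 10^8 ms and 0.0037675 yr = 1.18893 × 10^8 ms.
8.88840 × 10^8 + 1.18893 × 10^8 ≈ 1.0077 × 10^9 ms.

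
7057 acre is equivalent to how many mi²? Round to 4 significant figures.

1 acre = 0.00156250 mi².
So 7057 × 0.00156250 ≈ 11.03 mi².

11.03 mi²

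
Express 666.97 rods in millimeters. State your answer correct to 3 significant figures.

1 rod = 5029.20 mm.
666.97 × 5029.20 ≈ 3.35 × 10^6 mm.

3.35 × 10^6 millimeters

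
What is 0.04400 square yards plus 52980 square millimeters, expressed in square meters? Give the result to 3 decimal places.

0.04400 yd² = 0.0367896 m² and 52980 mm² = 0.0529800 m².
0.0367896 + 0.0529800 ≈ 0.090 m².

0.090 square meters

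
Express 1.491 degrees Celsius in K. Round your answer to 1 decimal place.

K = °C + 273.15.
Applying the formula gives 274.6 K.

274.6 K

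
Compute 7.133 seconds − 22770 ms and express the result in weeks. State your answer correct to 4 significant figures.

7.133 s = 1.17940e-5 wk and 22770 ms = 3.76488e-5 wk.
1.17940e-5 − 3.76488e-5 ≈ -2.585e-5 wk.

-2.585e-5 weeks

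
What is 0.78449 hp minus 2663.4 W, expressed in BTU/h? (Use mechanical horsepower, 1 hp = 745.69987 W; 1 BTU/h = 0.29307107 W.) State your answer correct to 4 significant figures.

0.78449 hp = 1996.08 BTU/h and 2663.4 W = 9087.90 BTU/h.
1996.08 − 9087.90 ≈ -7092 BTU/h.

-7092 BTU per hour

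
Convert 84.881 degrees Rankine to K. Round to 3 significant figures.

47.2 kelvins

°R = K × 9/5.
Applying the formula gives 47.2 K.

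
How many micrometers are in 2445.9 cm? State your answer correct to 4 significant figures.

1 cm = 10000.0 μm.
So 2445.9 × 10000.0 ≈ 2.446 × 10^7 μm.

2.446 × 10^7 micrometers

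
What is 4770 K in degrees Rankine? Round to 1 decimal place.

°R = K × 9/5.
Applying the formula gives 8586.0 °R.

8586.0 °R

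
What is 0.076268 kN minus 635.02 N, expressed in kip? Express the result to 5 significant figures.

0.076268 kN = 0.0171457 kip and 635.02 N = 0.142758 kip.
0.0171457 − 0.142758 ≈ -0.12561 kip.

-0.12561 kips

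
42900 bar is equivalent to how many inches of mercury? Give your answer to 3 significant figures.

1.27 × 10^6 inches of mercury

1 bar = 29.5300 inches of mercury.
Thus 42900 × 29.5300 ≈ 1.27 × 10^6 inHg.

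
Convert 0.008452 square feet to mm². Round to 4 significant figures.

785.2 mm²

1 square foot = 92903.0 mm².
Then 0.008452 × 92903.0 ≈ 785.2 mm².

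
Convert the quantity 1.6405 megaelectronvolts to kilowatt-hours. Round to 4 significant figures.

7.301 × 10^-20 kilowatt-hours

1 MeV = 4.45049 × 10^-20 kWh.
1.6405 × 4.45049 × 10^-20 ≈ 7.301 × 10^-20 kWh.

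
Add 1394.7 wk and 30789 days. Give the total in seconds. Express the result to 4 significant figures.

3.504e+9 seconds

1394.7 wk = 8.43515e+8 s and 30789 d = 2.66017e+9 s.
8.43515e+8 + 2.66017e+9 ≈ 3.504e+9 s.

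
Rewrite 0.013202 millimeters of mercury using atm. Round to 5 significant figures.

1.7371 × 10^-5 atmospheres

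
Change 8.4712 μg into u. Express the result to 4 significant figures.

5.101e+18 u

1 microgram = 6.02214e+17 u.
Then 8.4712 × 6.02214e+17 ≈ 5.101e+18 u.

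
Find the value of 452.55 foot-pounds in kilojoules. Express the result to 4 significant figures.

0.6136 kJ

1 foot-pound = 0.00135582 kJ.
Then 452.55 × 0.00135582 ≈ 0.6136 kJ.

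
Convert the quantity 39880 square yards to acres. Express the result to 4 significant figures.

8.240 acres

1 square yard = 0.000206612 acre.
39880 × 0.000206612 ≈ 8.240 acre.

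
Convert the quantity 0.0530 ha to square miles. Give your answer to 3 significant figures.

0.000205 mi²

1 ha = 0.00386102 mi².
Then 0.0530 × 0.00386102 ≈ 0.000205 mi².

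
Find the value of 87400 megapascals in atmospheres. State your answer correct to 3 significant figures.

1 MPa = 9.86923 atm.
87400 × 9.86923 ≈ 863000 atm.

863000 atm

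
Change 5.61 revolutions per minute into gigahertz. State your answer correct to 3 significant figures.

9.35e-11 gigahertz

1 rpm = 1.66667e-11 GHz.
So 5.61 × 1.66667e-11 ≈ 9.35e-11 GHz.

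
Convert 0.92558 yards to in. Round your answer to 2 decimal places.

33.32 in

1 yd = 36.0000 in.
0.92558 × 36.0000 ≈ 33.32 in.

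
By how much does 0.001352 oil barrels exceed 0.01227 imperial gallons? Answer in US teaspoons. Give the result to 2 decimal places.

32.29 US tsp

0.001352 bbl = 43.6101 US tsp and 0.01227 imp gal = 11.3170 US tsp.
43.6101 − 11.3170 ≈ 32.29 US tsp.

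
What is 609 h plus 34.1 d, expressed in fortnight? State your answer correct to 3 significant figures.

4.25 fortnights

609 h = 1.81250 fortnight and 34.1 d = 2.43571 fortnight.
1.81250 + 2.43571 ≈ 4.25 fortnight.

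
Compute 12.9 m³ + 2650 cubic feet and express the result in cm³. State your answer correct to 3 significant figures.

8.79 × 10^7 cm³

12.9 m³ = 1.29000 × 10^7 cm³ and 2650 ft³ = 7.50396 × 10^7 cm³.
1.29000 × 10^7 + 7.50396 × 10^7 ≈ 8.79 × 10^7 cm³.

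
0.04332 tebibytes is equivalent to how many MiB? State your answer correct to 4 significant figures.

1 tebibyte = 1.04858e+6 MiB.
Thus 0.04332 × 1.04858e+6 ≈ 45420 MiB.

45420 mebibytes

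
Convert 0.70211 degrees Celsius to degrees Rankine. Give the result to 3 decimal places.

492.934 °R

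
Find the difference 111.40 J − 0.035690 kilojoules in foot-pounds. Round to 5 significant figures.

55.841 foot-pounds

111.40 J = 82.1644 ft·lbf and 0.035690 kJ = 26.3236 ft·lbf.
82.1644 − 26.3236 ≈ 55.841 ft·lbf.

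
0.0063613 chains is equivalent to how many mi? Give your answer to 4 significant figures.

1 chain = 0.0125000 miles.
Then 0.0063613 × 0.0125000 ≈ 7.952 × 10^-5 mi.

7.952 × 10^-5 mi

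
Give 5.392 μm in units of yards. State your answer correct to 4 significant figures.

5.897 × 10^-6 yd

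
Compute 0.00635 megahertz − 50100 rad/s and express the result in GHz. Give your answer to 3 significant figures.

-1.62 × 10^-6 GHz

0.00635 MHz = 6.35000 × 10^-6 GHz and 50100 rad/s = 7.97366 × 10^-6 GHz.
6.35000 × 10^-6 − 7.97366 × 10^-6 ≈ -1.62 × 10^-6 GHz.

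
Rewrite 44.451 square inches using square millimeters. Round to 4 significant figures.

1 square inch = 645.160 square millimeters.
44.451 × 645.160 ≈ 28680 mm².

28680 mm²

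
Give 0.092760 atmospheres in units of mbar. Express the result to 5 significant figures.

1 atm = 1013.25 mbar.
Thus 0.092760 × 1013.25 ≈ 93.989 mbar.

93.989 millibar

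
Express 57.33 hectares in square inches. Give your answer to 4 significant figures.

8.886 × 10^8 in²

1 hectare = 1.55000 × 10^7 in².
So 57.33 × 1.55000 × 10^7 ≈ 8.886 × 10^8 in².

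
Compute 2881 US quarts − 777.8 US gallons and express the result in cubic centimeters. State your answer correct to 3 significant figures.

2881 US qt = 2.72644 × 10^6 cm³ and 777.8 US gal = 2.94429 × 10^6 cm³.
2.72644 × 10^6 − 2.94429 × 10^6 ≈ -218000 cm³.

-218000 cm³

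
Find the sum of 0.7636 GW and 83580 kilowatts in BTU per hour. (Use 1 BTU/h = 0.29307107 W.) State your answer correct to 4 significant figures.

0.7636 GW = 2.60551e+9 BTU/h and 83580 kW = 2.85187e+8 BTU/h.
2.60551e+9 + 2.85187e+8 ≈ 2.891e+9 BTU/h.

2.891e+9 BTU/h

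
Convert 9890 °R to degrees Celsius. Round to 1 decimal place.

5221.3 °C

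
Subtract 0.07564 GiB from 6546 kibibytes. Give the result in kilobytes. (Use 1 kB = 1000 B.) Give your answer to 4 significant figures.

6546 KiB = 6703.10 kB and 0.07564 GiB = 81217.8 kB.
6703.10 − 81217.8 ≈ -74510 kB.

-74510 kilobytes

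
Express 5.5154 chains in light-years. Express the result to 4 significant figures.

1 chain = 2.12635e-15 ly.
Then 5.5154 × 2.12635e-15 ≈ 1.173e-14 ly.

1.173e-14 light-years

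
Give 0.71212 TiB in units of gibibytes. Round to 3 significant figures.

1 tebibyte = 1024.00 gibibytes.
Thus 0.71212 × 1024.00 ≈ 729 GiB.

729 GiB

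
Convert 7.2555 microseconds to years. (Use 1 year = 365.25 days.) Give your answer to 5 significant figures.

2.2991 × 10^-13 yr

1 microsecond = 3.16881 × 10^-14 yr.
Then 7.2555 × 3.16881 × 10^-14 ≈ 2.2991 × 10^-13 yr.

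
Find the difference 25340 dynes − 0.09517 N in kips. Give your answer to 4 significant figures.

3.557 × 10^-5 kip

25340 dyn = 5.69666 × 10^-5 kip and 0.09517 N = 2.13951 × 10^-5 kip.
5.69666 × 10^-5 − 2.13951 × 10^-5 ≈ 3.557 × 10^-5 kip.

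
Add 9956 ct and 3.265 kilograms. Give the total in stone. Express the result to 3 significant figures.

0.828 stone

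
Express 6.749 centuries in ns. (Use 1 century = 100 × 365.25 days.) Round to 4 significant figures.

2.130 × 10^19 ns

1 century = 3.15576 × 10^18 ns.
So 6.749 × 3.15576 × 10^18 ≈ 2.130 × 10^19 ns.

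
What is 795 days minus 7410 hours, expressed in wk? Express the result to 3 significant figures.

69.5 weeks

795 d = 113.571 wk and 7410 h = 44.1071 wk.
113.571 − 44.1071 ≈ 69.5 wk.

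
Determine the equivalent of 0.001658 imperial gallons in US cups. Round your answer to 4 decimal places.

0.0319 US cup

1 imp gal = 19.2152 US cup.
Thus 0.001658 × 19.2152 ≈ 0.0319 US cup.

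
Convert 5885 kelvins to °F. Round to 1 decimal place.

K = (°F + 459.67) × 5/9.
Applying the formula gives 10133.3 °F.

10133.3 degrees Fahrenheit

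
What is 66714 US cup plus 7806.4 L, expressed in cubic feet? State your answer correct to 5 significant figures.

66714 US cup = 557.398 ft³ and 7806.4 L = 275.680 ft³.
557.398 + 275.680 ≈ 833.08 ft³.

833.08 cubic feet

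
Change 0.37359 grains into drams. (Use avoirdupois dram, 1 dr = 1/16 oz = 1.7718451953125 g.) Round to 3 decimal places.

0.014 drams

1 grain = 0.0365714 dr.
Then 0.37359 × 0.0365714 ≈ 0.014 dr.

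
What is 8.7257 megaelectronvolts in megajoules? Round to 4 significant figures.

1.398 × 10^-18 MJ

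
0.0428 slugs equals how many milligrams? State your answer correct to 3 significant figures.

1 slug = 1.45939 × 10^7 milligrams.
So 0.0428 × 1.45939 × 10^7 ≈ 625000 mg.

625000 mg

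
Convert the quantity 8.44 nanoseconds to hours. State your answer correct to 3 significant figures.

1 nanosecond = 2.77778e-13 h.
8.44 × 2.77778e-13 ≈ 2.34e-12 h.

2.34e-12 h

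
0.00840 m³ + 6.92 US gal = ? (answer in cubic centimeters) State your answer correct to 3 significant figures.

34600 cubic centimeters

0.00840 m³ = 8400.00 cm³ and 6.92 US gal = 26195.0 cm³.
8400.00 + 26195.0 ≈ 34600 cm³.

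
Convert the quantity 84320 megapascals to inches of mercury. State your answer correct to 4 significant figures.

1 megapascal = 295.300 inches of mercury.
Thus 84320 × 295.300 ≈ 2.490e+7 inHg.

2.490e+7 inches of mercury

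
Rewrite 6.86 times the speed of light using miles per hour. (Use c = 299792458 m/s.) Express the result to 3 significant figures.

4.60 × 10^9 miles per hour

1 c = 6.70617 × 10^8 miles per hour.
Then 6.86 × 6.70617 × 10^8 ≈ 4.60 × 10^9 mph.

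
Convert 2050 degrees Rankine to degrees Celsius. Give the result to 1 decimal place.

°R = (°C + 273.15) × 9/5.
Applying the formula gives 865.7 °C.

865.7 °C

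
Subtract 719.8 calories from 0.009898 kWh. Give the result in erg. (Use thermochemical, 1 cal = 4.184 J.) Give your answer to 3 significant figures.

0.009898 kWh = 3.56328 × 10^11 erg and 719.8 cal = 3.01164 × 10^10 erg.
3.56328 × 10^11 − 3.01164 × 10^10 ≈ 3.26 × 10^11 erg.

3.26 × 10^11 ergs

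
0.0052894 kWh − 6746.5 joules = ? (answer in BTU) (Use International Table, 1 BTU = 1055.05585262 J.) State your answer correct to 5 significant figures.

0.0052894 kWh = 18.0482 BTU and 6746.5 J = 6.39445 BTU.
18.0482 − 6.39445 ≈ 11.654 BTU.

11.654 BTU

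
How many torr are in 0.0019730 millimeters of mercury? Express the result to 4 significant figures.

0.001973 torr

1 mmHg = 1.00000 torr.
Thus 0.0019730 × 1.00000 ≈ 0.001973 torr.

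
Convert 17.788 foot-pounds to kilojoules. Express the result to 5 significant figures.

1 foot-pound = 0.00135582 kilojoules.
17.788 × 0.00135582 ≈ 0.024117 kJ.

0.024117 kilojoules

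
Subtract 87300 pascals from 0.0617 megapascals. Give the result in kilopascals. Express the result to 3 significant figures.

-25.6 kilopascals

0.0617 MPa = 61.7000 kPa and 87300 Pa = 87.3000 kPa.
61.7000 − 87.3000 ≈ -25.6 kPa.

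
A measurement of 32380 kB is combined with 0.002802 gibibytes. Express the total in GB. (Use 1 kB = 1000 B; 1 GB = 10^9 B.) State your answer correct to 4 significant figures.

32380 kB = 0.0323800 GB and 0.002802 GiB = 0.00300862 GB.
0.0323800 + 0.00300862 ≈ 0.03539 GB.

0.03539 GB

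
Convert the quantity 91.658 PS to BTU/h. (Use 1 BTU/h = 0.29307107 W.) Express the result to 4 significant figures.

230000 BTU/h

1 metric horsepower = 2509.63 BTU/h.
91.658 × 2509.63 ≈ 230000 BTU/h.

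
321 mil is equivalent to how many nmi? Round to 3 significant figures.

4.40e-6 nautical miles

1 mil = 1.37149e-8 nautical miles.
Thus 321 × 1.37149e-8 ≈ 4.40e-6 nmi.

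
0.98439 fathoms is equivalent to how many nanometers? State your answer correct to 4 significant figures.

1.800e+9 nanometers

1 fathom = 1.82880e+9 nanometers.
Then 0.98439 × 1.82880e+9 ≈ 1.800e+9 nm.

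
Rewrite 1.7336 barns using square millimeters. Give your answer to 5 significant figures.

1.7336e-22 square millimeters

1 barn = 1.00000e-22 square millimeters.
Then 1.7336 × 1.00000e-22 ≈ 1.7336e-22 mm².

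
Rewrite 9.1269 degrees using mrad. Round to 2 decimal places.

159.29 milliradians

1 degree = 17.4533 mrad.
9.1269 × 17.4533 ≈ 159.29 mrad.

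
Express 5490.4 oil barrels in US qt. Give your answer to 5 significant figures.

922390 US qt

1 bbl = 168.000 US qt.
5490.4 × 168.000 ≈ 922390 US qt.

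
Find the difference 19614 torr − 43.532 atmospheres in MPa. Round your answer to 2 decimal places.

-1.80 MPa

19614 torr = 2.61498 MPa and 43.532 atm = 4.41088 MPa.
2.61498 − 4.41088 ≈ -1.80 MPa.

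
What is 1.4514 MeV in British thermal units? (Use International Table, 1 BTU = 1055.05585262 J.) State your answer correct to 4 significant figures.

1 MeV = 1.51857e-16 British thermal units.
So 1.4514 × 1.51857e-16 ≈ 2.204e-16 BTU.

2.204e-16 BTU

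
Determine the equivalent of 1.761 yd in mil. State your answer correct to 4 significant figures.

1 yd = 36000.0 mils.
1.761 × 36000.0 ≈ 63400 mil.

63400 mil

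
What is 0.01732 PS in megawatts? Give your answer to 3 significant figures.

1.27 × 10^-5 MW

1 metric horsepower = 0.000735499 MW.
Then 0.01732 × 0.000735499 ≈ 1.27 × 10^-5 MW.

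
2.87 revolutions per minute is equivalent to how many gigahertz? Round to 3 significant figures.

4.78e-11 GHz

1 rpm = 1.66667e-11 GHz.
So 2.87 × 1.66667e-11 ≈ 4.78e-11 GHz.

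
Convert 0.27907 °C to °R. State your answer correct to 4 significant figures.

492.2 degrees Rankine

°R = (°C + 273.15) × 9/5.
Applying the formula gives 492.2 °R.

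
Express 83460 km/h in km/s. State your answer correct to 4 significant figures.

23.18 km/s

1 kilometer per hour = 0.000277778 kilometers per second.
So 83460 × 0.000277778 ≈ 23.18 km/s.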